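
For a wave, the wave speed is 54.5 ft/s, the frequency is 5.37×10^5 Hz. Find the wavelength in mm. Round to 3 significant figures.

0.0309 mm

Solving v = f·λ for λ: λ = v/f.
v = 54.5 ft/s = 16.61 m/s; f = 5.37×10^5 Hz.
λ = 3.093×10^-5 m
3.093×10^-5 m × (1 mm / 0.001000 m) = 0.03093 mm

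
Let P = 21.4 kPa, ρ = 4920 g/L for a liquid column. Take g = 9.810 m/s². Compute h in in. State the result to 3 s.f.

17.5 in

Rearranging P = ρ·g·h for h: h = P/(ρ·g).
P = 21.4 kPa = 21400 Pa; ρ = 4920 g/L = 4920 kg/m³; g = 9.810 m/s².
h = 0.4434 m
0.4434 m × (1 in / 0.02540 m) = 17.46 in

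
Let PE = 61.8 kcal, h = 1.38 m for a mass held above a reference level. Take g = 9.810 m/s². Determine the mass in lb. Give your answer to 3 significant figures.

42100 lb

Rearranging: m = PE/(g·h).
PE = 61.8 kcal = 2.586×10^5 J; h = 1.38 m; g = 9.810 m/s².
m = 19100 kg
19100 kg × (1 lb / 0.4536 kg) = 42108 lb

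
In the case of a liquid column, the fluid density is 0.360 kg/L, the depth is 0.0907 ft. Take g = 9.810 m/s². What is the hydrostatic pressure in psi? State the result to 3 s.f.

0.0142 psi

P is given directly by: P = ρgh.
ρ = 0.360 kg/L = 360.0 kg/m³; h = 0.0907 ft = 0.02765 m; g = 9.810 m/s².
P = 97.63 Pa
97.63 Pa × (1 psi / 6895 Pa) = 0.01416 psi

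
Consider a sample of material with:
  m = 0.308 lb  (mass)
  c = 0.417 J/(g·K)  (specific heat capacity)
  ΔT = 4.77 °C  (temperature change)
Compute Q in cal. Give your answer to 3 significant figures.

66.4 cal

Directly: Q = mcΔT.
m = 0.308 lb = 0.1397 kg; c = 0.417 J/(g·K) = 417.0 J/(kg·K); ΔT = 4.77 °C = 4.770 K.
Q = 277.9 J
277.9 J × (1 cal / 4.184 J) = 66.42 cal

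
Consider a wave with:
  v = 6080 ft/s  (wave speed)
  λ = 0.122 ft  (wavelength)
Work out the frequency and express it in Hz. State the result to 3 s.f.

Solving v = f·λ for f: f = v/λ.
v = 6080 ft/s = 1853 m/s; λ = 0.122 ft = 0.03719 m.
f = 49836 Hz

49800 Hz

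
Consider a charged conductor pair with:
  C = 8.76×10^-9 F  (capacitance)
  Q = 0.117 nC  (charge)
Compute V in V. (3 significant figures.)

0.0134 V

Rearranging: V = Q/C.
C = 8.76×10^-9 F; Q = 0.117 nC = 1.170×10^-10 C.
V = 0.01336 V  (the unit combination reduces to kg·m²/(A·s³) = V)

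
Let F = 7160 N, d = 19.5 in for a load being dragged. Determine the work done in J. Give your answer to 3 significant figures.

3550 J

W is given directly by: W = F·d.
F = 7160 N; d = 19.5 in = 0.4953 m.
W = 3546 J  (the unit combination reduces to kg·m²/s² = J)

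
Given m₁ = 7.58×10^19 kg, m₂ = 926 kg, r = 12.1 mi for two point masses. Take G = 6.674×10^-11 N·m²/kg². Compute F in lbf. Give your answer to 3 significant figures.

From Newton's law of gravitation: F = Gm₁m₂/r².
m₁ = 7.58×10^19 kg; m₂ = 926 kg; r = 12.1 mi = 19473 m; G = 6.674×10^-11 N·m²/kg².
F = 12354 N
12354 N × (1 lbf / 4.448 N) = 2777 lbf

2780 lbf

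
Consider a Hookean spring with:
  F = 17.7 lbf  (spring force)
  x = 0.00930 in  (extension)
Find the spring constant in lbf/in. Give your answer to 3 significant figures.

1900 lbf/in

Solving F = k·x for k: k = F/x.
F = 17.7 lbf = 78.73 N; x = 0.00930 in = 2.362×10^-4 m.
k = 3.333×10^5 N/m
3.333×10^5 N/m × (1 lbf/in / 175.1 N/m) = 1903 lbf/in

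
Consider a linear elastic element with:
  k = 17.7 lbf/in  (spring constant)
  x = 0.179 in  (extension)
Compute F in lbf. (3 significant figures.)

3.17 lbf

From Hooke's law: F = kx.
k = 17.7 lbf/in = 3100 N/m; x = 0.179 in = 0.004547 m.
F = 14.09 N
14.09 N × (1 lbf / 4.448 N) = 3.168 lbf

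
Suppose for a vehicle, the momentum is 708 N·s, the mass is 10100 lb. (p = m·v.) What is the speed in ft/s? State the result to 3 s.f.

Rearranging: v = p/m.
p = 708 N·s = 708.0 kg·m/s; m = 10100 lb = 4581 kg.
v = 0.1545 m/s
0.1545 m/s × (1 ft/s / 0.3048 m/s) = 0.5070 ft/s

0.507 ft/s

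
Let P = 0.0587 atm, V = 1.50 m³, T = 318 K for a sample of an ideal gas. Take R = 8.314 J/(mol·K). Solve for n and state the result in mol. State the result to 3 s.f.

3.37 mol

Solving PV = nRT for n: n = PV/(RT).
P = 0.0587 atm = 5948 Pa; V = 1.50 m³; T = 318 K; R = 8.314 J/(mol·K).
n = 3.374 mol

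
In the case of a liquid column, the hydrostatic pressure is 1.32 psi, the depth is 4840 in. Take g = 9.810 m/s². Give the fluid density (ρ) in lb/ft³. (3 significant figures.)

0.471 lb/ft³

Rearranging: ρ = P/(g·h).
P = 1.32 psi = 9101 Pa; h = 4840 in = 122.9 m; g = 9.810 m/s².
ρ = 7.546 kg/m³
7.546 kg/m³ × (1 lb/ft³ / 16.02 kg/m³) = 0.4711 lb/ft³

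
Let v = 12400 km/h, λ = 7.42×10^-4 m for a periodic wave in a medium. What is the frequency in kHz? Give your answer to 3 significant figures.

4640 kHz

Rearranging v = f·λ for f: f = v/λ.
v = 12400 km/h = 3444 m/s; λ = 7.42×10^-4 m.
f = 4.642×10^6 Hz
4.642×10^6 Hz × (1 kHz / 1000 Hz) = 4642 kHz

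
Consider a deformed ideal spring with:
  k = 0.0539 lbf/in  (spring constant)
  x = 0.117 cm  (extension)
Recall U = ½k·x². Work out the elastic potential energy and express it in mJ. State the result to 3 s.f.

0.00646 mJ

Directly: U = ½kx².
k = 0.0539 lbf/in = 9.439 N/m; x = 0.117 cm = 0.001170 m.
U = 6.461×10^-6 J
6.461×10^-6 J × (1 mJ / 0.001000 J) = 0.006461 mJ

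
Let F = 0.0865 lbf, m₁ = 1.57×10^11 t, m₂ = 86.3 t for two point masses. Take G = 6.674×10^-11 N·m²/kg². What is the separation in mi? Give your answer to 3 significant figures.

30.1 mi

Solving F = G·m₁·m₂/r² for r: r = √(G·m₁m₂/F).
F = 0.0865 lbf = 0.3848 N; m₁ = 1.57×10^11 t = 1.570×10^14 kg; m₂ = 86.3 t = 86300 kg; G = 6.674×10^-11 N·m²/kg².
r = 48478 m
48478 m × (1 mi / 1609 m) = 30.12 mi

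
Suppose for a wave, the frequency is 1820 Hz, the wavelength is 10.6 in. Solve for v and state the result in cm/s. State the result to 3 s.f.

49000 cm/s

Directly: v = fλ.
f = 1820 Hz; λ = 10.6 in = 0.2692 m.
v = 490.0 m/s
490.0 m/s × (1 cm/s / 0.01000 m/s) = 49002 cm/s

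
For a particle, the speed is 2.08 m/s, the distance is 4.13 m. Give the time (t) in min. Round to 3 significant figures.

Solving v = d/t for t: t = d/v.
v = 2.08 m/s; d = 4.13 m.
t = 1.986 s
1.986 s × (1 min / 60.00 s) = 0.03309 min

0.0331 min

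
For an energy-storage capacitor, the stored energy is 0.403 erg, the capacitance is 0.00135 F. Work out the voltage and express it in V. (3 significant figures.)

0.00773 V

Rearranging E = ½C·V² for V: V = √(2E/C).
E = 0.403 erg = 4.030×10^-8 J; C = 0.00135 F.
V = 0.007727 V  (the unit combination reduces to kg·m²/(A·s³) = V)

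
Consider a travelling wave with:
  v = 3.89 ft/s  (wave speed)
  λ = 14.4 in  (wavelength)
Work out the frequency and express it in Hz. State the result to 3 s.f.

Solving v = f·λ for f: f = v/λ.
v = 3.89 ft/s = 1.186 m/s; λ = 14.4 in = 0.3658 m.
f = 3.242 Hz

3.24 Hz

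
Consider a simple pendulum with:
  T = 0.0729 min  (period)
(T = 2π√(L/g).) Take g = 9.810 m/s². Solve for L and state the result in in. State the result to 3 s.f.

187 in

Rearranging: L = g·(T/2π)².
T = 0.0729 min = 4.374 s; g = 9.810 m/s².
L = 4.754 m
4.754 m × (1 in / 0.02540 m) = 187.2 in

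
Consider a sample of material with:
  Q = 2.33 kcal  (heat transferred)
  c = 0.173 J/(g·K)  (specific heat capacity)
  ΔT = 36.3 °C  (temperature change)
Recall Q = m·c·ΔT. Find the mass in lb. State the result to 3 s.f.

Rearranging Q = m·c·ΔT for m: m = Q/(c·ΔT).
Q = 2.33 kcal = 9749 J; c = 0.173 J/(g·K) = 173.0 J/(kg·K); ΔT = 36.3 °C = 36.30 K.
m = 1.552 kg
1.552 kg × (1 lb / 0.4536 kg) = 3.422 lb

3.42 lb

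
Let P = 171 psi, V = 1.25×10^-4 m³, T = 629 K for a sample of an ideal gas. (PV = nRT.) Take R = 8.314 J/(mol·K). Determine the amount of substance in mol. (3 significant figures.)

From the ideal-gas law: n = PV/(RT).
P = 171 psi = 1.179×10^6 Pa; V = 1.25×10^-4 m³; T = 629 K; R = 8.314 J/(mol·K).
n = 0.02818 mol

0.0282 mol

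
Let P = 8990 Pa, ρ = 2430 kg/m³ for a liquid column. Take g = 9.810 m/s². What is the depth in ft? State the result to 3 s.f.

1.24 ft

Rearranging: h = P/(ρ·g).
P = 8990 Pa; ρ = 2430 kg/m³; g = 9.810 m/s².
h = 0.3771 m
0.3771 m × (1 ft / 0.3048 m) = 1.237 ft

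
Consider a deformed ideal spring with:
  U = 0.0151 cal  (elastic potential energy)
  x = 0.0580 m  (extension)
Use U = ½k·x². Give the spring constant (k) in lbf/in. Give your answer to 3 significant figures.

0.214 lbf/in

Solving U = ½k·x² for k: k = 2U/x².
U = 0.0151 cal = 0.06318 J; x = 0.0580 m.
k = 37.56 N/m
37.56 N/m × (1 lbf/in / 175.1 N/m) = 0.2145 lbf/in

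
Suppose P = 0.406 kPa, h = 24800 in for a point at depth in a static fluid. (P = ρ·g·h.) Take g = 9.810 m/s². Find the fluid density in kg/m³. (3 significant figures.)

0.0657 kg/m³

Rearranging: ρ = P/(g·h).
P = 0.406 kPa = 406.0 Pa; h = 24800 in = 629.9 m; g = 9.810 m/s².
ρ = 0.06570 kg/m³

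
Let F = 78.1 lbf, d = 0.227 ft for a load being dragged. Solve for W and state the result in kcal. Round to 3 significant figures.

0.00574 kcal

W is given directly by: W = F·d.
F = 78.1 lbf = 347.4 N; d = 0.227 ft = 0.06919 m.
W = 24.04 J  (the unit combination reduces to kg·m²/s² = J)
24.04 J × (1 kcal / 4184 J) = 0.005745 kcal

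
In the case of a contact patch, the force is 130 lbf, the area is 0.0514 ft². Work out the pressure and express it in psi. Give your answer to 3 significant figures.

P is given directly by: P = F/A.
F = 130 lbf = 578.3 N; A = 0.0514 ft² = 0.004775 m².
P = 1.211×10^5 Pa
1.211×10^5 Pa × (1 psi / 6895 Pa) = 17.56 psi

17.6 psi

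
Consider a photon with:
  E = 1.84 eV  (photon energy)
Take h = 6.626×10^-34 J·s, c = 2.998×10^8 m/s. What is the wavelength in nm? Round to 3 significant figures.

674 nm

Rearranging E = h·c/λ for λ: λ = hc/E.
E = 1.84 eV = 2.948×10^-19 J; h = 6.626×10^-34 J·s; c = 2.998×10^8 m/s.
λ = 6.738×10^-7 m
6.738×10^-7 m × (1 nm / 1.000×10^-9 m) = 673.8 nm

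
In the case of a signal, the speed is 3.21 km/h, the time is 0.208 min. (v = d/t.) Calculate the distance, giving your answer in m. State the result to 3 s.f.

Rearranging: d = v·t.
v = 3.21 km/h = 0.8917 m/s; t = 0.208 min = 12.48 s.
d = 11.13 m

11.1 m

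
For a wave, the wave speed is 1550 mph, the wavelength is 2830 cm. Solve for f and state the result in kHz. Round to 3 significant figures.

Rearranging v = f·λ for f: f = v/λ.
v = 1550 mph = 692.9 m/s; λ = 2830 cm = 28.30 m.
f = 24.48 Hz
24.48 Hz × (1 kHz / 1000 Hz) = 0.02448 kHz

0.0245 kHz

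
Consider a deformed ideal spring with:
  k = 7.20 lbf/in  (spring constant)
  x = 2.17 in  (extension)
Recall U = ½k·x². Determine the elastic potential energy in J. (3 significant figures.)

1.92 J

Directly: U = ½kx².
k = 7.20 lbf/in = 1261 N/m; x = 2.17 in = 0.05512 m.
U = 1.915 J  (the unit combination reduces to kg·m²/s² = J)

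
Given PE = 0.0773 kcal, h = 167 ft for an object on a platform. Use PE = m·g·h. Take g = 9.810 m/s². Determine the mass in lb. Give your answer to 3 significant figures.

Solving PE = m·g·h for m: m = PE/(g·h).
PE = 0.0773 kcal = 323.4 J; h = 167 ft = 50.90 m; g = 9.810 m/s².
m = 0.6477 kg
0.6477 kg × (1 lb / 0.4536 kg) = 1.428 lb

1.43 lb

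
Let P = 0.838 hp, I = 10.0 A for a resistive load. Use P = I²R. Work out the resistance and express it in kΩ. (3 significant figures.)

Rearranging: R = P/I².
P = 0.838 hp = 624.9 W; I = 10.0 A.
R = 6.249 Ω
6.249 Ω × (1 kΩ / 1000 Ω) = 0.006249 kΩ

0.00625 kΩ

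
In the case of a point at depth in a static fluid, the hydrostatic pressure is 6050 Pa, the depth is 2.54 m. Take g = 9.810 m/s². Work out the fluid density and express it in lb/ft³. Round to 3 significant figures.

15.2 lb/ft³

Rearranging P = ρ·g·h for ρ: ρ = P/(g·h).
P = 6050 Pa; h = 2.54 m; g = 9.810 m/s².
ρ = 242.8 kg/m³
242.8 kg/m³ × (1 lb/ft³ / 16.02 kg/m³) = 15.16 lb/ft³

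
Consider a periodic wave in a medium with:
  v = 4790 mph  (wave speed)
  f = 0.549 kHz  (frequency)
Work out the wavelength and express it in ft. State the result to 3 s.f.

12.8 ft

Rearranging v = f·λ for λ: λ = v/f.
v = 4790 mph = 2141 m/s; f = 0.549 kHz = 549.0 Hz.
λ = 3.900 m
3.900 m × (1 ft / 0.3048 m) = 12.80 ft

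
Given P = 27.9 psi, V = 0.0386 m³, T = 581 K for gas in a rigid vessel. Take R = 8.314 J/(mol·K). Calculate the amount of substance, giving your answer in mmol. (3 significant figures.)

1540 mmol

From the ideal-gas law: n = PV/(RT).
P = 27.9 psi = 1.924×10^5 Pa; V = 0.0386 m³; T = 581 K; R = 8.314 J/(mol·K).
n = 1.537 mol
1.537 mol × (1 mmol / 0.001000 mol) = 1537 mmol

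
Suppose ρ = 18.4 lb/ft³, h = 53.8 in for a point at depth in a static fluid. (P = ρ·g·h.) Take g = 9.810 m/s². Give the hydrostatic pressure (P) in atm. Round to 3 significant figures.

P is given directly by: P = ρgh.
ρ = 18.4 lb/ft³ = 294.7 kg/m³; h = 53.8 in = 1.367 m; g = 9.810 m/s².
P = 3951 Pa
3951 Pa × (1 atm / 1.013×10^5 Pa) = 0.03899 atm

0.0390 atm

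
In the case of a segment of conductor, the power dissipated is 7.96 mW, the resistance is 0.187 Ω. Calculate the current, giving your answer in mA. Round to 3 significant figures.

206 mA

Rearranging P = I²R for I: I = √(P/R).
P = 7.96 mW = 0.007960 W; R = 0.187 Ω.
I = 0.2063 A
0.2063 A × (1 mA / 0.001000 A) = 206.3 mA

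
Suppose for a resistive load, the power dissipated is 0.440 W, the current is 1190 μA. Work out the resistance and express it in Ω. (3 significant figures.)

Rearranging P = I²R for R: R = P/I².
P = 0.440 W; I = 1190 μA = 0.001190 A.
R = 3.107×10^5 Ω

3.11×10^5 Ω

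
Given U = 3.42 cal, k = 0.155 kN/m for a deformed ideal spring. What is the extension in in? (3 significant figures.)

16.9 in

Solving U = ½k·x² for x: x = √(2U/k).
U = 3.42 cal = 14.31 J; k = 0.155 kN/m = 155.0 N/m.
x = 0.4297 m
0.4297 m × (1 in / 0.02540 m) = 16.92 in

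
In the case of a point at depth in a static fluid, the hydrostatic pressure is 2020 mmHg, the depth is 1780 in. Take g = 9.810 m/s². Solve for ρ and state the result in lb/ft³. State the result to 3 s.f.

37.9 lb/ft³

Rearranging P = ρ·g·h for ρ: ρ = P/(g·h).
P = 2020 mmHg = 2.693×10^5 Pa; h = 1780 in = 45.21 m; g = 9.810 m/s².
ρ = 607.2 kg/m³
607.2 kg/m³ × (1 lb/ft³ / 16.02 kg/m³) = 37.91 lb/ft³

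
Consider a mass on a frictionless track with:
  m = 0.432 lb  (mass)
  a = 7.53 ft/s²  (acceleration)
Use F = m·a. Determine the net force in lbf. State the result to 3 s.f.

F is given directly by: F = m·a.
m = 0.432 lb = 0.1960 kg; a = 7.53 ft/s² = 2.295 m/s².
F = 0.4497 N  (the unit combination reduces to kg·m/s² = N)
0.4497 N × (1 lbf / 4.448 N) = 0.1011 lbf

0.101 lbf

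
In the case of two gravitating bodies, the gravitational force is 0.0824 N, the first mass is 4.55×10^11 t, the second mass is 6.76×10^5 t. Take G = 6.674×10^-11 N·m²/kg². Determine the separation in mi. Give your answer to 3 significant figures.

Rearranging: r = √(G·m₁m₂/F).
F = 0.0824 N; m₁ = 4.55×10^11 t = 4.550×10^14 kg; m₂ = 6.76×10^5 t = 6.760×10^8 kg; G = 6.674×10^-11 N·m²/kg².
r = 1.578×10^7 m
1.578×10^7 m × (1 mi / 1609 m) = 9808 mi

9810 mi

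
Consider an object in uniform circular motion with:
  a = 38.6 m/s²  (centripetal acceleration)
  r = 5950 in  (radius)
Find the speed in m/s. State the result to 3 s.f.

Rearranging: v = √(a·r).
a = 38.6 m/s²; r = 5950 in = 151.1 m.
v = 76.38 m/s

76.4 m/s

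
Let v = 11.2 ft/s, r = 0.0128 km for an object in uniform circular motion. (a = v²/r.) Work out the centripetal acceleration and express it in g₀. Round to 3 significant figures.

0.0928 g₀

Directly: a = v²/r.
v = 11.2 ft/s = 3.414 m/s; r = 0.0128 km = 12.80 m.
a = 0.9104 m/s²
0.9104 m/s² × (1 g₀ / 9.807 m/s²) = 0.09284 g₀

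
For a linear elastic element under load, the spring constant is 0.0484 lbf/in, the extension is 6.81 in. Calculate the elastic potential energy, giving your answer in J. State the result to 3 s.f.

0.127 J

U is given directly by: U = ½kx².
k = 0.0484 lbf/in = 8.476 N/m; x = 6.81 in = 0.1730 m.
U = 0.1268 J  (the unit combination reduces to kg·m²/s² = J)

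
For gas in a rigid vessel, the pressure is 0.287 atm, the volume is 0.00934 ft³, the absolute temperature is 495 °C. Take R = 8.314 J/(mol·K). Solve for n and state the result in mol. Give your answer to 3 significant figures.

0.00120 mol

Rearranging: n = PV/(RT).
P = 0.287 atm = 29080 Pa; V = 0.00934 ft³ = 2.645×10^-4 m³; T = 495 °C = 768.1 K; R = 8.314 J/(mol·K).
n = 0.001204 mol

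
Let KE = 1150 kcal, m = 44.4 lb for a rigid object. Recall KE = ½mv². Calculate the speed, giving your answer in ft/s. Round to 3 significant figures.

2270 ft/s

Rearranging KE = ½mv² for v: v = √(2·KE/m).
KE = 1150 kcal = 4.812×10^6 J; m = 44.4 lb = 20.14 kg.
v = 691.3 m/s
691.3 m/s × (1 ft/s / 0.3048 m/s) = 2268 ft/s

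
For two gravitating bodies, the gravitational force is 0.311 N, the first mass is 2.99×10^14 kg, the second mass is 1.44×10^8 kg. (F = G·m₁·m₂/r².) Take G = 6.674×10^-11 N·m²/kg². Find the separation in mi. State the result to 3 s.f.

1890 mi

Solving F = G·m₁·m₂/r² for r: r = √(G·m₁m₂/F).
F = 0.311 N; m₁ = 2.99×10^14 kg; m₂ = 1.44×10^8 kg; G = 6.674×10^-11 N·m²/kg².
r = 3.040×10^6 m
3.040×10^6 m × (1 mi / 1609 m) = 1889 mi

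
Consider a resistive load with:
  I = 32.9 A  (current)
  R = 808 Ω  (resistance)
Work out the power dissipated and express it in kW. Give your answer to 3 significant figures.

875 kW

Directly: P = I²R.
I = 32.9 A; R = 808 Ω.
P = 8.746×10^5 W
8.746×10^5 W × (1 kW / 1000 W) = 874.6 kW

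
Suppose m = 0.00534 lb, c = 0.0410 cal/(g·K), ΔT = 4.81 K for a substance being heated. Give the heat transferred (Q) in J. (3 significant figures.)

2.00 J

Directly: Q = mcΔT.
m = 0.00534 lb = 0.002422 kg; c = 0.0410 cal/(g·K) = 171.5 J/(kg·K); ΔT = 4.81 K.
Q = 1.999 J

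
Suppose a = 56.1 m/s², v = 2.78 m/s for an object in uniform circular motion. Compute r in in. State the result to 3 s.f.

5.42 in

Solving a = v²/r for r: r = v²/a.
a = 56.1 m/s²; v = 2.78 m/s.
r = 0.1378 m
0.1378 m × (1 in / 0.02540 m) = 5.424 in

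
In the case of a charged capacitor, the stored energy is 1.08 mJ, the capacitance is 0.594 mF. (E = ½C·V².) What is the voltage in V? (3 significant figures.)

Solving E = ½C·V² for V: V = √(2E/C).
E = 1.08 mJ = 0.001080 J; C = 0.594 mF = 5.940×10^-4 F.
V = 1.907 V

1.91 V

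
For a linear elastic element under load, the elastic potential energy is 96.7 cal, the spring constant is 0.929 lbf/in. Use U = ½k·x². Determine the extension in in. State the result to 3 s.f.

Rearranging: x = √(2U/k).
U = 96.7 cal = 404.6 J; k = 0.929 lbf/in = 162.7 N/m.
x = 2.230 m
2.230 m × (1 in / 0.02540 m) = 87.80 in

87.8 in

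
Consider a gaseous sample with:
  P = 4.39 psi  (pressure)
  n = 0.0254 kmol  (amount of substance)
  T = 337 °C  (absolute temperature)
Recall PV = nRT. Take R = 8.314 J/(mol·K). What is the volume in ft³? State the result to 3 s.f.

From the ideal-gas law: V = nRT/P.
P = 4.39 psi = 30268 Pa; n = 0.0254 kmol = 25.40 mol; T = 337 °C = 610.1 K; R = 8.314 J/(mol·K).
V = 4.257 m³
4.257 m³ × (1 ft³ / 0.02832 m³) = 150.3 ft³

150 ft³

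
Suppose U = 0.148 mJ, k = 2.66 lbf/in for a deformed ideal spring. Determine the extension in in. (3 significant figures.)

Rearranging U = ½k·x² for x: x = √(2U/k).
U = 0.148 mJ = 1.480×10^-4 J; k = 2.66 lbf/in = 465.8 N/m.
x = 7.971×10^-4 m
7.971×10^-4 m × (1 in / 0.02540 m) = 0.03138 in

0.0314 in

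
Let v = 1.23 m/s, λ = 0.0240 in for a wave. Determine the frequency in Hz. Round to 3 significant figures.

Solving v = f·λ for f: f = v/λ.
v = 1.23 m/s; λ = 0.0240 in = 6.096×10^-4 m.
f = 2018 Hz

2020 Hz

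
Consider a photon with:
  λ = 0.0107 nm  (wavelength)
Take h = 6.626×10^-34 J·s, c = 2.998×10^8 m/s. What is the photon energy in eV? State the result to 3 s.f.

1.16×10^5 eV

E is given directly by: E = hc/λ.
λ = 0.0107 nm = 1.070×10^-11 m; h = 6.626×10^-34 J·s; c = 2.998×10^8 m/s.
E = 1.857×10^-14 J
1.857×10^-14 J × (1 eV / 1.602×10^-19 J) = 1.159×10^5 eV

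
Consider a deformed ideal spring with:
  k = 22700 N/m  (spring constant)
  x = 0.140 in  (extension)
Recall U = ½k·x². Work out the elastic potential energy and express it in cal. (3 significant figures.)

U is given directly by: U = ½kx².
k = 22700 N/m; x = 0.140 in = 0.003556 m.
U = 0.1435 J
0.1435 J × (1 cal / 4.184 J) = 0.03430 cal

0.0343 cal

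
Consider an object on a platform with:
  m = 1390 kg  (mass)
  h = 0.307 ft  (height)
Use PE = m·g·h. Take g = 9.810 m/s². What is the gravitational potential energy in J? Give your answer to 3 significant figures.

1280 J

PE is given directly by: PE = mgh.
m = 1390 kg; h = 0.307 ft = 0.09357 m; g = 9.810 m/s².
PE = 1276 J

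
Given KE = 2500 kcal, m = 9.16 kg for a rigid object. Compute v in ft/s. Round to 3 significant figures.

Solving KE = ½mv² for v: v = √(2·KE/m).
KE = 2500 kcal = 1.046×10^7 J; m = 9.16 kg.
v = 1511 m/s
1511 m/s × (1 ft/s / 0.3048 m/s) = 4958 ft/s

4960 ft/s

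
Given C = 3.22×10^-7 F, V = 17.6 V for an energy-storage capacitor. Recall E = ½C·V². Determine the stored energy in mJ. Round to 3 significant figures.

Directly: E = ½CV².
C = 3.22×10^-7 F; V = 17.6 V.
E = 4.987×10^-5 J
4.987×10^-5 J × (1 mJ / 0.001000 J) = 0.04987 mJ

0.0499 mJ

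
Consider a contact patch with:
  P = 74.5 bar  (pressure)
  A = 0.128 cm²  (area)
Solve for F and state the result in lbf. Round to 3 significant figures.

Rearranging P = F/A for F: F = P·A.
P = 74.5 bar = 7.450×10^6 Pa; A = 0.128 cm² = 1.280×10^-5 m².
F = 95.36 N
95.36 N × (1 lbf / 4.448 N) = 21.44 lbf

21.4 lbf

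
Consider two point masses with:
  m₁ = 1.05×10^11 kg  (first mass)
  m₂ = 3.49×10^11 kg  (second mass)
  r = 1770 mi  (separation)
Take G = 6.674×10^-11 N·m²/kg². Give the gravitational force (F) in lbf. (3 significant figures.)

0.0678 lbf

Directly: F = Gm₁m₂/r².
m₁ = 1.05×10^11 kg; m₂ = 3.49×10^11 kg; r = 1770 mi = 2.849×10^6 m; G = 6.674×10^-11 N·m²/kg².
F = 0.3014 N
0.3014 N × (1 lbf / 4.448 N) = 0.06776 lbf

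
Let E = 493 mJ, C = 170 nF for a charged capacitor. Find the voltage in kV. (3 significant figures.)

Solving E = ½C·V² for V: V = √(2E/C).
E = 493 mJ = 0.4930 J; C = 170 nF = 1.700×10^-7 F.
V = 2408 V
2408 V × (1 kV / 1000 V) = 2.408 kV

2.41 kV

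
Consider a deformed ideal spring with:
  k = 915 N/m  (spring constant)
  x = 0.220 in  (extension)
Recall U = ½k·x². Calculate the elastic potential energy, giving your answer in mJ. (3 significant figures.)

U is given directly by: U = ½kx².
k = 915 N/m; x = 0.220 in = 0.005588 m.
U = 0.01429 J
0.01429 J × (1 mJ / 0.001000 J) = 14.29 mJ

14.3 mJ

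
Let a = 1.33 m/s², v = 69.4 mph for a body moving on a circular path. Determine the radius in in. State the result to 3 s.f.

28500 in

Rearranging a = v²/r for r: r = v²/a.
a = 1.33 m/s²; v = 69.4 mph = 31.02 m/s.
r = 723.7 m
723.7 m × (1 in / 0.02540 m) = 28492 in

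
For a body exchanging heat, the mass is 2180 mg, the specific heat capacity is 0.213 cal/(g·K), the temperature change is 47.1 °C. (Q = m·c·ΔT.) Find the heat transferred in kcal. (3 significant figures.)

0.0219 kcal

Directly: Q = mcΔT.
m = 2180 mg = 0.002180 kg; c = 0.213 cal/(g·K) = 891.2 J/(kg·K); ΔT = 47.1 °C = 47.10 K.
Q = 91.51 J  (the unit combination reduces to kg·m²/s² = J)
91.51 J × (1 kcal / 4184 J) = 0.02187 kcal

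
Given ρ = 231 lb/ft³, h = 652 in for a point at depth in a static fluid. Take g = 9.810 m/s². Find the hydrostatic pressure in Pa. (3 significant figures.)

P is given directly by: P = ρgh.
ρ = 231 lb/ft³ = 3700 kg/m³; h = 652 in = 16.56 m; g = 9.810 m/s².
P = 6.012×10^5 Pa

6.01×10^5 Pa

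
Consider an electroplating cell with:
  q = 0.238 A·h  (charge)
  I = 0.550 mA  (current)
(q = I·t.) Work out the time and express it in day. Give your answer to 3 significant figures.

Rearranging: t = q/I.
q = 0.238 A·h = 856.8 C; I = 0.550 mA = 5.500×10^-4 A.
t = 1.558×10^6 s
1.558×10^6 s × (1 day / 86400 s) = 18.03 day

18.0 day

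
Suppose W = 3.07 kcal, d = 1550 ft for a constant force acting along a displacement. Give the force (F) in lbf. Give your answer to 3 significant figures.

6.11 lbf

Rearranging: F = W/d.
W = 3.07 kcal = 12845 J; d = 1550 ft = 472.4 m.
F = 27.19 N
27.19 N × (1 lbf / 4.448 N) = 6.112 lbf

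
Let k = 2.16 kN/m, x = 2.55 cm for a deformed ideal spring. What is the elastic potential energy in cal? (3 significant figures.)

Directly: U = ½kx².
k = 2.16 kN/m = 2160 N/m; x = 2.55 cm = 0.02550 m.
U = 0.7023 J  (the unit combination reduces to kg·m²/s² = J)
0.7023 J × (1 cal / 4.184 J) = 0.1678 cal

0.168 cal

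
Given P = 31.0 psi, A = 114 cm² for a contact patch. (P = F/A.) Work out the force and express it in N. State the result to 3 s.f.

Rearranging P = F/A for F: F = P·A.
P = 31.0 psi = 2.137×10^5 Pa; A = 114 cm² = 0.01140 m².
F = 2437 N  (the unit combination reduces to kg·m/s² = N)

2440 N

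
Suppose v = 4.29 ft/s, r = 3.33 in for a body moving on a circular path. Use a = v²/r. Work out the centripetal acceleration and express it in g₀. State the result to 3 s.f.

2.06 g₀

a is given directly by: a = v²/r.
v = 4.29 ft/s = 1.308 m/s; r = 3.33 in = 0.08458 m.
a = 20.21 m/s²
20.21 m/s² × (1 g₀ / 9.807 m/s²) = 2.061 g₀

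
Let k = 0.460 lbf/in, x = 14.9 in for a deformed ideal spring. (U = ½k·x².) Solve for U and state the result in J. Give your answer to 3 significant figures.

Directly: U = ½kx².
k = 0.460 lbf/in = 80.56 N/m; x = 14.9 in = 0.3785 m.
U = 5.769 J

5.77 J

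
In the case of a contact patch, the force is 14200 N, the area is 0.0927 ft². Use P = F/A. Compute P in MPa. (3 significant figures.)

P is given directly by: P = F/A.
F = 14200 N; A = 0.0927 ft² = 0.008612 m².
P = 1.649×10^6 Pa  (the unit combination reduces to kg/(m·s²) = Pa)
1.649×10^6 Pa × (1 MPa / 1.000×10^6 Pa) = 1.649 MPa

1.65 MPa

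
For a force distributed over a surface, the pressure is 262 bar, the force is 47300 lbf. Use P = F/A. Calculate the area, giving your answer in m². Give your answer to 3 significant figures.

Rearranging P = F/A for A: A = F/P.
P = 262 bar = 2.620×10^7 Pa; F = 47300 lbf = 2.104×10^5 N.
A = 0.008031 m²

0.00803 m²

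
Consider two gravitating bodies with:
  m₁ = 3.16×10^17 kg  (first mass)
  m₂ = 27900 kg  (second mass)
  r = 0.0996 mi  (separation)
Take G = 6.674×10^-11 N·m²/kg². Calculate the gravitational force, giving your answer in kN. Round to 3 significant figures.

From Newton's law of gravitation: F = Gm₁m₂/r².
m₁ = 3.16×10^17 kg; m₂ = 27900 kg; r = 0.0996 mi = 160.3 m; G = 6.674×10^-11 N·m²/kg².
F = 2.290×10^7 N
2.290×10^7 N × (1 kN / 1000 N) = 22901 kN

22900 kN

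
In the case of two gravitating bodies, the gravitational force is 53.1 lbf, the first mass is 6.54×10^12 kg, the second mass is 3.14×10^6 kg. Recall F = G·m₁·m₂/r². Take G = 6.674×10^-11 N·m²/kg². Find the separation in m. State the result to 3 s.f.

From Newton's law of gravitation: r = √(G·m₁m₂/F).
F = 53.1 lbf = 236.2 N; m₁ = 6.54×10^12 kg; m₂ = 3.14×10^6 kg; G = 6.674×10^-11 N·m²/kg².
r = 2409 m

2410 m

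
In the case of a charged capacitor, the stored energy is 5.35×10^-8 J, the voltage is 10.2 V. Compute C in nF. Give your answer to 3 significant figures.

1.03 nF

Rearranging: C = 2E/V².
E = 5.35×10^-8 J; V = 10.2 V.
C = 1.028×10^-9 F
1.028×10^-9 F × (1 nF / 1.000×10^-9 F) = 1.028 nF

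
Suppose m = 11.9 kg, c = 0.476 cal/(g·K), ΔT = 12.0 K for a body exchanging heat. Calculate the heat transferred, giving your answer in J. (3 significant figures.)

2.84×10^5 J

Directly: Q = mcΔT.
m = 11.9 kg; c = 0.476 cal/(g·K) = 1992 J/(kg·K); ΔT = 12.0 K.
Q = 2.844×10^5 J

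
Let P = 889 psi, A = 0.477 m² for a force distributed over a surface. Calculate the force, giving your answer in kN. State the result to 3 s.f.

2920 kN

Rearranging: F = P·A.
P = 889 psi = 6.129×10^6 Pa; A = 0.477 m².
F = 2.924×10^6 N
2.924×10^6 N × (1 kN / 1000 N) = 2924 kN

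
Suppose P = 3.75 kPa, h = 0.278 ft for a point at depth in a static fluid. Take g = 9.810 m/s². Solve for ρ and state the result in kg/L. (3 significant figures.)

Solving P = ρ·g·h for ρ: ρ = P/(g·h).
P = 3.75 kPa = 3750 Pa; h = 0.278 ft = 0.08473 m; g = 9.810 m/s².
ρ = 4511 kg/m³
4511 kg/m³ × (1 kg/L / 1000 kg/m³) = 4.511 kg/L

4.51 kg/L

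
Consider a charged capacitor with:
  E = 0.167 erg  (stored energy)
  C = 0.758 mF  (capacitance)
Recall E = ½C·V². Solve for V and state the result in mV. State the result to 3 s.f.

Rearranging: V = √(2E/C).
E = 0.167 erg = 1.670×10^-8 J; C = 0.758 mF = 7.580×10^-4 F.
V = 0.006638 V
0.006638 V × (1 mV / 0.001000 V) = 6.638 mV

6.64 mV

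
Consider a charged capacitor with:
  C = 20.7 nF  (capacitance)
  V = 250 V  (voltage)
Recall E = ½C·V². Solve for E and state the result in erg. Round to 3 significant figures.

Directly: E = ½CV².
C = 20.7 nF = 2.070×10^-8 F; V = 250 V.
E = 6.469×10^-4 J  (the unit combination reduces to kg·m²/s² = J)
6.469×10^-4 J × (1 erg / 1.000×10^-7 J) = 6469 erg

6470 erg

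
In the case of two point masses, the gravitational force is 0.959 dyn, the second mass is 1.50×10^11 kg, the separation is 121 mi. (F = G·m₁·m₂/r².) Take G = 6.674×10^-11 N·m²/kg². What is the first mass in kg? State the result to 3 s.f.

From Newton's law of gravitation: m₁ = F·r²/(G·m₂).
F = 0.959 dyn = 9.590×10^-6 N; m₂ = 1.50×10^11 kg; r = 121 mi = 1.947×10^5 m; G = 6.674×10^-11 N·m²/kg².
m₁ = 36325 kg

36300 kg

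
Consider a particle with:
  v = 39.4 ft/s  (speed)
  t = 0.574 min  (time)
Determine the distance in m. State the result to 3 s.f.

Rearranging v = d/t for d: d = v·t.
v = 39.4 ft/s = 12.01 m/s; t = 0.574 min = 34.44 s.
d = 413.6 m

414 m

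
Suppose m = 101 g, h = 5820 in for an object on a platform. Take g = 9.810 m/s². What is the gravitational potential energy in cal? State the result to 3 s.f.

Directly: PE = mgh.
m = 101 g = 0.1010 kg; h = 5820 in = 147.8 m; g = 9.810 m/s².
PE = 146.5 J  (the unit combination reduces to kg·m²/s² = J)
146.5 J × (1 cal / 4.184 J) = 35.01 cal

35.0 cal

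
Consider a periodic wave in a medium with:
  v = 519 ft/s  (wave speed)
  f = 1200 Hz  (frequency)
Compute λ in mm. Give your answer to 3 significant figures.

132 mm

Solving v = f·λ for λ: λ = v/f.
v = 519 ft/s = 158.2 m/s; f = 1200 Hz.
λ = 0.1318 m
0.1318 m × (1 mm / 0.001000 m) = 131.8 mm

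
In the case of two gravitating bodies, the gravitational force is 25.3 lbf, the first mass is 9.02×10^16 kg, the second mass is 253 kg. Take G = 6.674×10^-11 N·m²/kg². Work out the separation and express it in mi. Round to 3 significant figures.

2.29 mi

Solving F = G·m₁·m₂/r² for r: r = √(G·m₁m₂/F).
F = 25.3 lbf = 112.5 N; m₁ = 9.02×10^16 kg; m₂ = 253 kg; G = 6.674×10^-11 N·m²/kg².
r = 3679 m
3679 m × (1 mi / 1609 m) = 2.286 mi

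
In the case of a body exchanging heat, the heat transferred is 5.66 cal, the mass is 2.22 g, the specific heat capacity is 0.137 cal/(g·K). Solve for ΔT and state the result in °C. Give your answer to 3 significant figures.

18.6 °C

Rearranging Q = m·c·ΔT for ΔT: ΔT = Q/(m·c).
Q = 5.66 cal = 23.68 J; m = 2.22 g = 0.002220 kg; c = 0.137 cal/(g·K) = 573.2 J/(kg·K).
ΔT = 18.61 K
Since 1 °C = 1 K, 18.61 °C.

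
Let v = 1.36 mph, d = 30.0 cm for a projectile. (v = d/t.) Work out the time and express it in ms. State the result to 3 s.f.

493 ms

Rearranging: t = d/v.
v = 1.36 mph = 0.6080 m/s; d = 30.0 cm = 0.3000 m.
t = 0.4934 s
0.4934 s × (1 ms / 0.001000 s) = 493.4 ms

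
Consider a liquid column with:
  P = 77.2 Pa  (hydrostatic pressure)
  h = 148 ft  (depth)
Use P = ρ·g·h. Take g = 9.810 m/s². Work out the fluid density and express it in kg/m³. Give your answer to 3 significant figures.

0.174 kg/m³

Solving P = ρ·g·h for ρ: ρ = P/(g·h).
P = 77.2 Pa; h = 148 ft = 45.11 m; g = 9.810 m/s².
ρ = 0.1745 kg/m³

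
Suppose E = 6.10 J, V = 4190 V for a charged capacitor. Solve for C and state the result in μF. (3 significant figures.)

0.695 μF

Rearranging: C = 2E/V².
E = 6.10 J; V = 4190 V.
C = 6.949×10^-7 F
6.949×10^-7 F × (1 μF / 1.000×10^-6 F) = 0.6949 μF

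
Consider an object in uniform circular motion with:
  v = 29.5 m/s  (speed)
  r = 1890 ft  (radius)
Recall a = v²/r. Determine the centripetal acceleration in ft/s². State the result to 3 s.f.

4.96 ft/s²

Directly: a = v²/r.
v = 29.5 m/s; r = 1890 ft = 576.1 m.
a = 1.511 m/s²
1.511 m/s² × (1 ft/s² / 0.3048 m/s²) = 4.956 ft/s²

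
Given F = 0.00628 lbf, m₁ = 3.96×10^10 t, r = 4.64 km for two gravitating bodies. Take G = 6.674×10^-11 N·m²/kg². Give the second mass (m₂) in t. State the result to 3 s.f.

0.228 t

Solving F = G·m₁·m₂/r² for m₂: m₂ = F·r²/(G·m₁).
F = 0.00628 lbf = 0.02793 N; m₁ = 3.96×10^10 t = 3.960×10^13 kg; r = 4.64 km = 4640 m; G = 6.674×10^-11 N·m²/kg².
m₂ = 227.6 kg
227.6 kg × (1 t / 1000 kg) = 0.2276 t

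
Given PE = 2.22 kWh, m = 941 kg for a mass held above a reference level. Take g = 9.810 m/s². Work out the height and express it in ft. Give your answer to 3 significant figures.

2840 ft

Solving PE = m·g·h for h: h = PE/(m·g).
PE = 2.22 kWh = 7.992×10^6 J; m = 941 kg; g = 9.810 m/s².
h = 865.8 m
865.8 m × (1 ft / 0.3048 m) = 2840 ft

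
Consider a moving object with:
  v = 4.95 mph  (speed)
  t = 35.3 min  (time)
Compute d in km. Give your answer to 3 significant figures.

Solving v = d/t for d: d = v·t.
v = 4.95 mph = 2.213 m/s; t = 35.3 min = 2118 s.
d = 4687 m
4687 m × (1 km / 1000 m) = 4.687 km

4.69 km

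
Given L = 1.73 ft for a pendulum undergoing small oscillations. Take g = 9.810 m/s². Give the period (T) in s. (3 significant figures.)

Directly: T = 2π√(L/g).
L = 1.73 ft = 0.5273 m; g = 9.810 m/s².
T = 1.457 s

1.46 s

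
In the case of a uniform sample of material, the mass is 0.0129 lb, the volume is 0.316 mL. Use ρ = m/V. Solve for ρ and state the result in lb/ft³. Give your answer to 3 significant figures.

1160 lb/ft³

ρ is given directly by: ρ = m/V.
m = 0.0129 lb = 0.005851 kg; V = 0.316 mL = 3.160×10^-7 m³.
ρ = 18517 kg/m³
18517 kg/m³ × (1 lb/ft³ / 16.02 kg/m³) = 1156 lb/ft³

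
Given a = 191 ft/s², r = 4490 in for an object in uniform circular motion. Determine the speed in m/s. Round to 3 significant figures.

81.5 m/s

Solving a = v²/r for v: v = √(a·r).
a = 191 ft/s² = 58.22 m/s²; r = 4490 in = 114.0 m.
v = 81.48 m/s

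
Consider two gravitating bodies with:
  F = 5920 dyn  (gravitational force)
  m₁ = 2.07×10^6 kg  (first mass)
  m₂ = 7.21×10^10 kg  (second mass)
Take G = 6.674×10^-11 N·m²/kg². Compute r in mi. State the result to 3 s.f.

8.06 mi

From Newton's law of gravitation: r = √(G·m₁m₂/F).
F = 5920 dyn = 0.05920 N; m₁ = 2.07×10^6 kg; m₂ = 7.21×10^10 kg; G = 6.674×10^-11 N·m²/kg².
r = 12971 m
12971 m × (1 mi / 1609 m) = 8.060 mi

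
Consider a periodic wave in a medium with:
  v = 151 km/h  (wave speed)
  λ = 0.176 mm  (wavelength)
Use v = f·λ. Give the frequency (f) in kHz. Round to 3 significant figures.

Rearranging v = f·λ for f: f = v/λ.
v = 151 km/h = 41.94 m/s; λ = 0.176 mm = 1.760×10^-4 m.
f = 2.383×10^5 Hz
2.383×10^5 Hz × (1 kHz / 1000 Hz) = 238.3 kHz

238 kHz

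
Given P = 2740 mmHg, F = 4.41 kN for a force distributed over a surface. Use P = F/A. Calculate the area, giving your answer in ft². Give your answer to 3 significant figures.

Solving P = F/A for A: A = F/P.
P = 2740 mmHg = 3.653×10^5 Pa; F = 4.41 kN = 4410 N.
A = 0.01207 m²
0.01207 m² × (1 ft² / 0.09290 m²) = 0.1299 ft²

0.130 ft²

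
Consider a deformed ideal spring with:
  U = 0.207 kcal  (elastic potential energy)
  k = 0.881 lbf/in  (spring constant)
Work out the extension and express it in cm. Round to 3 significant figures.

335 cm

Rearranging U = ½k·x² for x: x = √(2U/k).
U = 0.207 kcal = 866.1 J; k = 0.881 lbf/in = 154.3 N/m.
x = 3.351 m
3.351 m × (1 cm / 0.01000 m) = 335.1 cm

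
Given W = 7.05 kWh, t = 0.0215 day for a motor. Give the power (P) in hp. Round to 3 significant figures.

18.3 hp

Directly: P = W/t.
W = 7.05 kWh = 2.538×10^7 J; t = 0.0215 day = 1858 s.
P = 13663 W
13663 W × (1 hp / 745.7 W) = 18.32 hp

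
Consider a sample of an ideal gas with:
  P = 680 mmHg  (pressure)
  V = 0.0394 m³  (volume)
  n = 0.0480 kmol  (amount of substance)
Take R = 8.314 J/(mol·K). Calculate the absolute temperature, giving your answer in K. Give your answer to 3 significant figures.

From the ideal-gas law: T = PV/(nR).
P = 680 mmHg = 90659 Pa; V = 0.0394 m³; n = 0.0480 kmol = 48.00 mol; R = 8.314 J/(mol·K).
T = 8.951 K

8.95 K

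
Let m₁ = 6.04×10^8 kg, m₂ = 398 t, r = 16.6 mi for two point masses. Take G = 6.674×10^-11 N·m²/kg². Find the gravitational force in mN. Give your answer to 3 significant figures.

From Newton's law of gravitation: F = Gm₁m₂/r².
m₁ = 6.04×10^8 kg; m₂ = 398 t = 3.980×10^5 kg; r = 16.6 mi = 26715 m; G = 6.674×10^-11 N·m²/kg².
F = 2.248×10^-5 N  (the unit combination reduces to kg·m/s² = N)
2.248×10^-5 N × (1 mN / 0.001000 N) = 0.02248 mN

0.0225 mN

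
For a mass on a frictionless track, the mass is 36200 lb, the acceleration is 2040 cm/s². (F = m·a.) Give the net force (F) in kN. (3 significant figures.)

335 kN

From Newton's second law: F = m·a.
m = 36200 lb = 16420 kg; a = 2040 cm/s² = 20.40 m/s².
F = 3.350×10^5 N  (the unit combination reduces to kg·m/s² = N)
3.350×10^5 N × (1 kN / 1000 N) = 335.0 kN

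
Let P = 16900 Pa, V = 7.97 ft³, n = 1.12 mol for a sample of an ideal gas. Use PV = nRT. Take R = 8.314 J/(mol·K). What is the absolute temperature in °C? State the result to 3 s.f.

From the ideal-gas law: T = PV/(nR).
P = 16900 Pa; V = 7.97 ft³ = 0.2257 m³; n = 1.12 mol; R = 8.314 J/(mol·K).
T = 409.6 K
409.6 K − 273.15 = 136.5 °C

136 °C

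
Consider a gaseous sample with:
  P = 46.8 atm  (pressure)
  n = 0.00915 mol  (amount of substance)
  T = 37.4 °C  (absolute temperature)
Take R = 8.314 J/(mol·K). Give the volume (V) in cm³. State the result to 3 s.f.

4.98 cm³

Rearranging PV = nRT for V: V = nRT/P.
P = 46.8 atm = 4.742×10^6 Pa; n = 0.00915 mol; T = 37.4 °C = 310.5 K; R = 8.314 J/(mol·K).
V = 4.982×10^-6 m³
4.982×10^-6 m³ × (1 cm³ / 1.000×10^-6 m³) = 4.982 cm³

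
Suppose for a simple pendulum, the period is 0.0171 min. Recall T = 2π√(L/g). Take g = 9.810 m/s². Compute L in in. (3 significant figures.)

Solving T = 2π√(L/g) for L: L = g·(T/2π)².
T = 0.0171 min = 1.026 s; g = 9.810 m/s².
L = 0.2616 m
0.2616 m × (1 in / 0.02540 m) = 10.30 in

10.3 in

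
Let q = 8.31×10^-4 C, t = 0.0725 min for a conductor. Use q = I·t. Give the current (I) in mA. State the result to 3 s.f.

Rearranging: I = q/t.
q = 8.31×10^-4 C; t = 0.0725 min = 4.350 s.
I = 1.910×10^-4 A
1.910×10^-4 A × (1 mA / 0.001000 A) = 0.1910 mA

0.191 mA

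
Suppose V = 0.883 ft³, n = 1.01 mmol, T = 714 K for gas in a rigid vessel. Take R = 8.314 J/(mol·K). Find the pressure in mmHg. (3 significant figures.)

1.80 mmHg

P is given directly by: P = nRT/V.
V = 0.883 ft³ = 0.02500 m³; n = 1.01 mmol = 0.001010 mol; T = 714 K; R = 8.314 J/(mol·K).
P = 239.8 Pa
239.8 Pa × (1 mmHg / 133.3 Pa) = 1.799 mmHg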